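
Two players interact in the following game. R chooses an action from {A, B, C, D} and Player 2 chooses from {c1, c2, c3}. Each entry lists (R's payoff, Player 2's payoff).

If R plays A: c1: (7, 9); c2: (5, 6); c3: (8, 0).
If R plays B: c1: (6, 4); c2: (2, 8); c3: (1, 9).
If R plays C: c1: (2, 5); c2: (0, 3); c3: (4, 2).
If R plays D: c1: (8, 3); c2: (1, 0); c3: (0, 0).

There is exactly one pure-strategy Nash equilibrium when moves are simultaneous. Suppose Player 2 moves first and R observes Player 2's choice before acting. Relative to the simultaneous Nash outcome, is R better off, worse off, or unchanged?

worse off

R best-responds to each possible Player 2 move:
- c1: R compares 7, 6, 2, 8 and picks D; Player 2 would get 3.
- c2: R compares 5, 2, 0, 1 and picks A; Player 2 would get 6.
- c3: R compares 8, 1, 4, 0 and picks A; Player 2 would get 0.
Player 2's induced payoffs are 3, 6, 0, so Player 2 commits to c2. Subgame-perfect outcome: (A, c2) with payoffs (5, 6).
For the simultaneous game, intersect best replies.
R's best replies: c1→D; c2→A; c3→A.
Player 2's best replies: A→c1; B→c3; C→c1; D→c1.
Only (D, c1) has each player best-responding; Nash payoffs (8, 3).
R earns 5 sequentially versus 8 at the Nash outcome: worse off.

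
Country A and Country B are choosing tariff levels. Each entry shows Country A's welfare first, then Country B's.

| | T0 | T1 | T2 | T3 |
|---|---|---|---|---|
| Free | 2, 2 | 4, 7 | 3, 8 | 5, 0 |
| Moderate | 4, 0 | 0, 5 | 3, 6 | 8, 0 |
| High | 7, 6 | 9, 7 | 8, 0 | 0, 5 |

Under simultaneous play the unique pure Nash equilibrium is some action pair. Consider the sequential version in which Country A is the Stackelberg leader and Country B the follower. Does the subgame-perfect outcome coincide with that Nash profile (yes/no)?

yes

Work backward from Country B's decision.
- Free: BR = T2, leader payoff 3.
- Moderate: BR = T2, leader payoff 3.
- High: BR = T1, leader payoff 9.
Maximizing over 3, 3, 9, Country A chooses High. Subgame-perfect outcome: (High, T1) with payoffs (9, 7).
Under simultaneous play:
Country A's best replies: T0→High; T1→High; T2→High; T3→Moderate.
Country B's best replies: Free→T2; Moderate→T2; High→T1.
The unique mutual best reply is (High, T1), giving (9, 7).
Sequential outcome (High, T1) coincides with the Nash profile (High, T1).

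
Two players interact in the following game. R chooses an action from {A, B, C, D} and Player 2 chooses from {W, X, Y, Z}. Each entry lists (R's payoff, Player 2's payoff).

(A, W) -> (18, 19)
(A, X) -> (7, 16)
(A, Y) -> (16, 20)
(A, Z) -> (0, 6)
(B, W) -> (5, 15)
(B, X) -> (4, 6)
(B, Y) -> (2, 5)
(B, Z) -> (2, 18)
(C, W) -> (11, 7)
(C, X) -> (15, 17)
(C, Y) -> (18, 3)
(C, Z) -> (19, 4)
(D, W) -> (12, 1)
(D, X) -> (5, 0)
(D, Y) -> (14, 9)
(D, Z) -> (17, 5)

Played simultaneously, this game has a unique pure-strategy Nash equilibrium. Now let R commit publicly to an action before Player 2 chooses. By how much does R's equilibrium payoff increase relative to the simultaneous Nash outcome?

Backward induction with R moving first.
- A: Player 2 compares 19, 16, 20, 6 and picks Y; R would get 16.
- B: Player 2 compares 15, 6, 5, 18 and picks Z; R would get 2.
- C: Player 2 compares 7, 17, 3, 4 and picks X; R would get 15.
- D: Player 2 compares 1, 0, 9, 5 and picks Y; R would get 14.
Among 16, 2, 15, 14, the best is 16 at A. Subgame-perfect outcome: (A, Y) with payoffs (16, 20).
Under simultaneous play:
R's best replies: W→A; X→C; Y→C; Z→C.
Player 2's best replies: A→Y; B→Z; C→X; D→Y.
Only (C, X) has each player best-responding; Nash payoffs (15, 17).
R's commitment gain: 16 − 15 = 1.

1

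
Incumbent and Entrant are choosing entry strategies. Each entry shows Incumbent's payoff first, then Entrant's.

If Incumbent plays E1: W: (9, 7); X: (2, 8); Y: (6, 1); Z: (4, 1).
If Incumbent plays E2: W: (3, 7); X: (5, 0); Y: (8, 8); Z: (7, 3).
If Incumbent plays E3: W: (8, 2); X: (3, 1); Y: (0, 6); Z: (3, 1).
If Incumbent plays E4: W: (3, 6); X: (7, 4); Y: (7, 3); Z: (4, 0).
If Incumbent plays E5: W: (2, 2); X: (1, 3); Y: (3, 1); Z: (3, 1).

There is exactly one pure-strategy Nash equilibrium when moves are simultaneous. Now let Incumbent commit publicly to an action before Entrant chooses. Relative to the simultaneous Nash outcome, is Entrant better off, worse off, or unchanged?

Work backward from Entrant's decision.
- E1: BR = X, leader payoff 2.
- E2: BR = Y, leader payoff 8.
- E3: BR = Y, leader payoff 0.
- E4: BR = W, leader payoff 3.
- E5: BR = X, leader payoff 1.
Incumbent's induced payoffs are 2, 8, 0, 3, 1, so Incumbent commits to E2. Subgame-perfect outcome: (E2, Y) with payoffs (8, 8).
Under simultaneous play:
Incumbent's best replies: W→E1; X→E4; Y→E2; Z→E2.
Entrant's best replies: E1→X; E2→Y; E3→Y; E4→W; E5→X.
The unique mutual best reply is (E2, Y), giving (8, 8).
Entrant earns 8 sequentially versus 8 at the Nash outcome: unchanged.

unchanged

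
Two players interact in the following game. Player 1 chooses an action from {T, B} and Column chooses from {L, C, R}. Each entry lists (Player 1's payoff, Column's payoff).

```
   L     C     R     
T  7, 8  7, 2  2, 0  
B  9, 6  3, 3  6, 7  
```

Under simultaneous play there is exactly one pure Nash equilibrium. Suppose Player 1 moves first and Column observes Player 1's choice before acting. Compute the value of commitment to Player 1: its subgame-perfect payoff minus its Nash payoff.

1

Backward induction with Player 1 moving first.
- T: Column compares 8, 2, 0 and picks L; Player 1 would get 7.
- B: Column compares 6, 3, 7 and picks R; Player 1 would get 6.
Player 1's induced payoffs are 7, 6, so Player 1 commits to T. Subgame-perfect outcome: (T, L) with payoffs (7, 8).
Now find the simultaneous Nash equilibrium.
Player 1's best replies: L→B; C→T; R→B.
Column's best replies: T→L; B→R.
The unique mutual best reply is (B, R), giving (6, 7).
Player 1's commitment gain: 7 − 6 = 1.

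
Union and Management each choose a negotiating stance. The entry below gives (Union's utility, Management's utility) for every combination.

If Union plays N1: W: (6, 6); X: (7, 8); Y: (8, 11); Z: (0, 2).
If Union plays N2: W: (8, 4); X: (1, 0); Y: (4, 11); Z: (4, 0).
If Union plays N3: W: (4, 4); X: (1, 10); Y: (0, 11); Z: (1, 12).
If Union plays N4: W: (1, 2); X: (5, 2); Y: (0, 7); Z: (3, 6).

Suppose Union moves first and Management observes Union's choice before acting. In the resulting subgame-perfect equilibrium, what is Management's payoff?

11

Work backward from Management's decision.
- N1 → Management plays Y (best of 6, 8, 11, 2); Union gets 8.
- N2 → Management plays Y (best of 4, 0, 11, 0); Union gets 4.
- N3 → Management plays Z (best of 4, 10, 11, 12); Union gets 1.
- N4 → Management plays Y (best of 2, 2, 7, 6); Union gets 0.
Union's induced payoffs are 8, 4, 1, 0, so Union commits to N1. Subgame-perfect outcome: (N1, Y) with payoffs (8, 11).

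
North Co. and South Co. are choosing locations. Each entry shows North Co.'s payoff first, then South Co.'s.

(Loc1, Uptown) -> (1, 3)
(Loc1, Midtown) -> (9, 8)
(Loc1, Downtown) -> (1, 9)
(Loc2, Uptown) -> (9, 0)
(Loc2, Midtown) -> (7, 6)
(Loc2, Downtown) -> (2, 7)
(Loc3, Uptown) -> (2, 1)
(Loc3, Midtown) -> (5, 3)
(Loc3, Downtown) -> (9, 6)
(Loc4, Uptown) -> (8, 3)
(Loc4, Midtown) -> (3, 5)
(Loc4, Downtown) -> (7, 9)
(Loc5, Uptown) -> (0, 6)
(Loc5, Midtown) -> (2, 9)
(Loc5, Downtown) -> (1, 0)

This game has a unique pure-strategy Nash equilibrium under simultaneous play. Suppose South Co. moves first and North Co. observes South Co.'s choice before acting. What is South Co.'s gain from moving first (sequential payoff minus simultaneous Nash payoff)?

Work backward from North Co.'s decision.
- Uptown: North Co. compares 1, 9, 2, 8, 0 and picks Loc2; South Co. would get 0.
- Midtown: North Co. compares 9, 7, 5, 3, 2 and picks Loc1; South Co. would get 8.
- Downtown: North Co. compares 1, 2, 9, 7, 1 and picks Loc3; South Co. would get 6.
Maximizing over 0, 8, 6, South Co. chooses Midtown. Subgame-perfect outcome: (Loc1, Midtown) with payoffs (9, 8).
Under simultaneous play:
North Co.'s best replies: Uptown→Loc2; Midtown→Loc1; Downtown→Loc3.
South Co.'s best replies: Loc1→Downtown; Loc2→Downtown; Loc3→Downtown; Loc4→Downtown; Loc5→Midtown.
Only (Loc3, Downtown) has each player best-responding; Nash payoffs (9, 6).
South Co.'s commitment gain: 8 − 6 = 2.

2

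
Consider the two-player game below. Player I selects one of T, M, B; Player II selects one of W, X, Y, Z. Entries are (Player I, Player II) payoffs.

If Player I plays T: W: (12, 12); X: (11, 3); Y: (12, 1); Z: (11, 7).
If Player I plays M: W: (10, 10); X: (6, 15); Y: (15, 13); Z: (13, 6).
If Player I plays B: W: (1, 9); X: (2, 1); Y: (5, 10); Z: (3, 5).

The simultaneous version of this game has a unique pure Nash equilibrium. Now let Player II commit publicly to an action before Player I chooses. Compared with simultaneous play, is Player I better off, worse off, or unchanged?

Backward induction with Player II moving first.
- W: BR = T, leader payoff 12.
- X: BR = T, leader payoff 3.
- Y: BR = M, leader payoff 13.
- Z: BR = M, leader payoff 6.
Maximizing over 12, 3, 13, 6, Player II chooses Y. Subgame-perfect outcome: (M, Y) with payoffs (15, 13).
Now find the simultaneous Nash equilibrium.
Player I's best replies: W→T; X→T; Y→M; Z→M.
Player II's best replies: T→W; M→X; B→Y.
Only (T, W) has each player best-responding; Nash payoffs (12, 12).
Player I earns 15 sequentially versus 12 at the Nash outcome: better off.

better off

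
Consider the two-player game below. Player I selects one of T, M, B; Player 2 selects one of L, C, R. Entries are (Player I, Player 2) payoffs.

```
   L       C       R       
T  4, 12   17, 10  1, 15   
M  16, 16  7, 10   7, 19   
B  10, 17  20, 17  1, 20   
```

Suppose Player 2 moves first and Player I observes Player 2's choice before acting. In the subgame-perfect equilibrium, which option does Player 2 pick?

Work backward from Player I's decision.
- L → Player I plays M (best of 4, 16, 10); Player 2 gets 16.
- C → Player I plays B (best of 17, 7, 20); Player 2 gets 17.
- R → Player I plays M (best of 1, 7, 1); Player 2 gets 19.
Among 16, 17, 19, the best is 19 at R. Subgame-perfect outcome: (M, R) with payoffs (7, 19).

R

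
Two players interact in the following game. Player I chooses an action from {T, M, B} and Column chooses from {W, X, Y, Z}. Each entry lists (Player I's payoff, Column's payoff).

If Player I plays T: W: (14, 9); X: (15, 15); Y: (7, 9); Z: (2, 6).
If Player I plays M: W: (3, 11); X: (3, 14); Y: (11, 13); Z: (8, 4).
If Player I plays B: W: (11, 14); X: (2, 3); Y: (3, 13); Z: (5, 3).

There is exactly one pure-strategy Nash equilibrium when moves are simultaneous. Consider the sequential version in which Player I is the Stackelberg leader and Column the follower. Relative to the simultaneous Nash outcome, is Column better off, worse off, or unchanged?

Column best-responds to each possible Player I move:
- T: Column compares 9, 15, 9, 6 and picks X; Player I would get 15.
- M: Column compares 11, 14, 13, 4 and picks X; Player I would get 3.
- B: Column compares 14, 3, 13, 3 and picks W; Player I would get 11.
Among 15, 3, 11, the best is 15 at T. Subgame-perfect outcome: (T, X) with payoffs (15, 15).
Under simultaneous play:
Player I's best replies: W→T; X→T; Y→M; Z→M.
Column's best replies: T→X; M→X; B→W.
The unique mutual best reply is (T, X), giving (15, 15).
Column earns 15 sequentially versus 15 at the Nash outcome: unchanged.

unchanged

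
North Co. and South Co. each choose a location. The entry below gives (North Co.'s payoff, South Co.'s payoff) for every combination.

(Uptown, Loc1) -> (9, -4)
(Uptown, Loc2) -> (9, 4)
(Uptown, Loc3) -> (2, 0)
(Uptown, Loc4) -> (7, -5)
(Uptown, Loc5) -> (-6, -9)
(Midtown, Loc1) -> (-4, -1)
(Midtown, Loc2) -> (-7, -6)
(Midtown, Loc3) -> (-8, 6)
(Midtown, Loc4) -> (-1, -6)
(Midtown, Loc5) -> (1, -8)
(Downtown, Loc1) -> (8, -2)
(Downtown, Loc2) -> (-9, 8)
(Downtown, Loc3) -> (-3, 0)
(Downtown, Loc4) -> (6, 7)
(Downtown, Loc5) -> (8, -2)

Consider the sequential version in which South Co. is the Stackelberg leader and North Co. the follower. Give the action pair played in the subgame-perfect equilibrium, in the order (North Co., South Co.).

(Uptown, Loc2)

Solve by backward induction (South Co. leads).
- Loc1 → North Co. plays Uptown (best of 9, -4, 8); South Co. gets -4.
- Loc2 → North Co. plays Uptown (best of 9, -7, -9); South Co. gets 4.
- Loc3 → North Co. plays Uptown (best of 2, -8, -3); South Co. gets 0.
- Loc4 → North Co. plays Uptown (best of 7, -1, 6); South Co. gets -5.
- Loc5 → North Co. plays Downtown (best of -6, 1, 8); South Co. gets -2.
South Co.'s induced payoffs are -4, 4, 0, -5, -2, so South Co. commits to Loc2. Subgame-perfect outcome: (Uptown, Loc2) with payoffs (9, 4).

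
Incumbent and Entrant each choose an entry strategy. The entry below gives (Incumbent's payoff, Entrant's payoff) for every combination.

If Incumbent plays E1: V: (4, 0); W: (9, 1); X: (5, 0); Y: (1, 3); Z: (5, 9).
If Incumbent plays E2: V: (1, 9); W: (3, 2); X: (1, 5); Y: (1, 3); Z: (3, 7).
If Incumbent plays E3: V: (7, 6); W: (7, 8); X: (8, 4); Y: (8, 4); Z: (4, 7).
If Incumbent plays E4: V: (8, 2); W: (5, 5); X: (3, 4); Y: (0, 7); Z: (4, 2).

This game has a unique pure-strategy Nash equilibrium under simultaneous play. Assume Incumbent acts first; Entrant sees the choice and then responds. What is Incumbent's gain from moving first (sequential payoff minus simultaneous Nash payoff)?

Solve by backward induction (Incumbent leads).
- E1 → Entrant plays Z (best of 0, 1, 0, 3, 9); Incumbent gets 5.
- E2 → Entrant plays V (best of 9, 2, 5, 3, 7); Incumbent gets 1.
- E3 → Entrant plays W (best of 6, 8, 4, 4, 7); Incumbent gets 7.
- E4 → Entrant plays Y (best of 2, 5, 4, 7, 2); Incumbent gets 0.
Among 5, 1, 7, 0, the best is 7 at E3. Subgame-perfect outcome: (E3, W) with payoffs (7, 8).
Under simultaneous play:
Incumbent's best replies: V→E4; W→E1; X→E3; Y→E3; Z→E1.
Entrant's best replies: E1→Z; E2→V; E3→W; E4→Y.
The unique mutual best reply is (E1, Z), giving (5, 9).
Incumbent's commitment gain: 7 − 5 = 2.

2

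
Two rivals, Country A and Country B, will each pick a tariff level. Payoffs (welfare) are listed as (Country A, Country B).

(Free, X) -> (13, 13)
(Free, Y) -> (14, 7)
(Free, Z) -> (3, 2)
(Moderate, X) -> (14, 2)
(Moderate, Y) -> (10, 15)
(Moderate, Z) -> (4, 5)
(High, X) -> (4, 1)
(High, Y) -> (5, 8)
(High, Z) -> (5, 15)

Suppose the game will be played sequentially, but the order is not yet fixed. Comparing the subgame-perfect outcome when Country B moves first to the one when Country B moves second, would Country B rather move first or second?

If Country A leads: Country B's best replies are Free→X, Moderate→Y, High→Z; Country A's induced payoffs 13, 10, 5; outcome (Free, X), payoffs (13, 13).
If Country B leads: Country A's best replies are X→Moderate, Y→Free, Z→High; Country B's induced payoffs 2, 7, 15; outcome (High, Z), payoffs (5, 15).
Country B gets 15 moving first and 13 moving second, so Country B prefers to move first.

first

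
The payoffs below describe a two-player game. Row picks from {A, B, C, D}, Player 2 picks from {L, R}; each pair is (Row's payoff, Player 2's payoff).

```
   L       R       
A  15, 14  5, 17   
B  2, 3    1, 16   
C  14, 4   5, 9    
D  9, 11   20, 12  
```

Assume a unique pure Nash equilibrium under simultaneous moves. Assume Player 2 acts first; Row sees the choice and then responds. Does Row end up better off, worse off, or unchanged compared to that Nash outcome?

worse off

Solve by backward induction (Player 2 leads).
- L: Row compares 15, 2, 14, 9 and picks A; Player 2 would get 14.
- R: Row compares 5, 1, 5, 20 and picks D; Player 2 would get 12.
Among 14, 12, the best is 14 at L. Subgame-perfect outcome: (A, L) with payoffs (15, 14).
Under simultaneous play:
Row's best replies: L→A; R→D.
Player 2's best replies: A→R; B→R; C→R; D→R.
The unique mutual best reply is (D, R), giving (20, 12).
Row earns 15 sequentially versus 20 at the Nash outcome: worse off.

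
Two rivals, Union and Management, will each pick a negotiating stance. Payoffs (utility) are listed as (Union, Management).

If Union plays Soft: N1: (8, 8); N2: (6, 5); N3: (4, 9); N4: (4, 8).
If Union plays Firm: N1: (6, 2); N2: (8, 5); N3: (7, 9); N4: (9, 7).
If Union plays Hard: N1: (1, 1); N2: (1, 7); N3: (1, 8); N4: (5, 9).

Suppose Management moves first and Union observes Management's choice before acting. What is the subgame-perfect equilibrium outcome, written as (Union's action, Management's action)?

(Firm, N3)

Union best-responds to each possible Management move:
- N1: BR = Soft, leader payoff 8.
- N2: BR = Firm, leader payoff 5.
- N3: BR = Firm, leader payoff 9.
- N4: BR = Firm, leader payoff 7.
Among 8, 5, 9, 7, the best is 9 at N3. Subgame-perfect outcome: (Firm, N3) with payoffs (7, 9).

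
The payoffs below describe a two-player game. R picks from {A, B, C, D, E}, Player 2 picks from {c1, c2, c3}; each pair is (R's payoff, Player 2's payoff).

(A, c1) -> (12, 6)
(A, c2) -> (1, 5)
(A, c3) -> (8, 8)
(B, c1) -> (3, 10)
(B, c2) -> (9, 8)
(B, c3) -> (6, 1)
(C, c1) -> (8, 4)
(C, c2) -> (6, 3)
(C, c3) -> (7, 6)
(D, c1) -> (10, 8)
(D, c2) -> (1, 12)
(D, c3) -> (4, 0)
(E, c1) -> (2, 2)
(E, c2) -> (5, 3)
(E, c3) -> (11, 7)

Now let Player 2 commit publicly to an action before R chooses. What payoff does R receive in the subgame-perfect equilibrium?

Solve by backward induction (Player 2 leads).
- c1: BR = A, leader payoff 6.
- c2: BR = B, leader payoff 8.
- c3: BR = E, leader payoff 7.
Among 6, 8, 7, the best is 8 at c2. Subgame-perfect outcome: (B, c2) with payoffs (9, 8).

9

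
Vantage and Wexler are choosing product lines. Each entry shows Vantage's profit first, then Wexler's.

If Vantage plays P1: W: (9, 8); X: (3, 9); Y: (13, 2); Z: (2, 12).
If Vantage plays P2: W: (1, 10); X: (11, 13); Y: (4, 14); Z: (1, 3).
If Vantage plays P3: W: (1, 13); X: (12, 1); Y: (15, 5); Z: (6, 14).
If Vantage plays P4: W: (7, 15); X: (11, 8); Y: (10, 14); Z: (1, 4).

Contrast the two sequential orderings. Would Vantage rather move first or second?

first

If Vantage leads: Wexler's best replies are P1→Z, P2→Y, P3→Z, P4→W; Vantage's induced payoffs 2, 4, 6, 7; outcome (P4, W), payoffs (7, 15).
If Wexler leads: Vantage's best replies are W→P1, X→P3, Y→P3, Z→P3; Wexler's induced payoffs 8, 1, 5, 14; outcome (P3, Z), payoffs (6, 14).
Vantage gets 7 moving first and 6 moving second, so Vantage prefers to move first.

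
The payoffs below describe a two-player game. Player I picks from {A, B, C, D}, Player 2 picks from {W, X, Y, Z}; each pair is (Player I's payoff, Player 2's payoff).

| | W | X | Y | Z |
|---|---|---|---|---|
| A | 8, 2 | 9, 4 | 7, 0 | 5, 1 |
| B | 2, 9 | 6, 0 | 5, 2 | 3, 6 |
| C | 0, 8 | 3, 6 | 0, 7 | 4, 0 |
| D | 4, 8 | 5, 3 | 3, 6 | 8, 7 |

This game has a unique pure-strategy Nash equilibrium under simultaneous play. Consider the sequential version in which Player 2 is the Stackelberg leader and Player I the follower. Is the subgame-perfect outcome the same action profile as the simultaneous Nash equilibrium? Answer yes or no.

no

Solve by backward induction (Player 2 leads).
- W: BR = A, leader payoff 2.
- X: BR = A, leader payoff 4.
- Y: BR = A, leader payoff 0.
- Z: BR = D, leader payoff 7.
Maximizing over 2, 4, 0, 7, Player 2 chooses Z. Subgame-perfect outcome: (D, Z) with payoffs (8, 7).
Under simultaneous play:
Player I's best replies: W→A; X→A; Y→A; Z→D.
Player 2's best replies: A→X; B→W; C→W; D→W.
The unique mutual best reply is (A, X), giving (9, 4).
Sequential outcome (D, Z) differs from the Nash profile (A, X).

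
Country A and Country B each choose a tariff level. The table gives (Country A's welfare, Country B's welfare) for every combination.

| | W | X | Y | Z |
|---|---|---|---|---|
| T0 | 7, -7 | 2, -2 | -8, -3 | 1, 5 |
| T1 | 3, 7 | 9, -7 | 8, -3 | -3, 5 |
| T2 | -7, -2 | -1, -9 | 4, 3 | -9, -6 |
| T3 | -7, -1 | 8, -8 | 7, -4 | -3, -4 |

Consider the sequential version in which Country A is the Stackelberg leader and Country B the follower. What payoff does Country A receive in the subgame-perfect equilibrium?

4

Solve by backward induction (Country A leads).
- T0: Country B compares -7, -2, -3, 5 and picks Z; Country A would get 1.
- T1: Country B compares 7, -7, -3, 5 and picks W; Country A would get 3.
- T2: Country B compares -2, -9, 3, -6 and picks Y; Country A would get 4.
- T3: Country B compares -1, -8, -4, -4 and picks W; Country A would get -7.
Among 1, 3, 4, -7, the best is 4 at T2. Subgame-perfect outcome: (T2, Y) with payoffs (4, 3).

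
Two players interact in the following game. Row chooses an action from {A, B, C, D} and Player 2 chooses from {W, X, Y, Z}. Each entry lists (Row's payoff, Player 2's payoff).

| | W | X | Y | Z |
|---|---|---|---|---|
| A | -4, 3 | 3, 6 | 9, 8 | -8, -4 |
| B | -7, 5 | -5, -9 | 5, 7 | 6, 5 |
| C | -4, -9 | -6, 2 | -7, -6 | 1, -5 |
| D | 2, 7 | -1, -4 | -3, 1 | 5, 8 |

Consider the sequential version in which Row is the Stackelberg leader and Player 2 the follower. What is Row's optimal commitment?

Work backward from Player 2's decision.
- A: BR = Y, leader payoff 9.
- B: BR = Y, leader payoff 5.
- C: BR = X, leader payoff -6.
- D: BR = Z, leader payoff 5.
Row's induced payoffs are 9, 5, -6, 5, so Row commits to A. Subgame-perfect outcome: (A, Y) with payoffs (9, 8).

A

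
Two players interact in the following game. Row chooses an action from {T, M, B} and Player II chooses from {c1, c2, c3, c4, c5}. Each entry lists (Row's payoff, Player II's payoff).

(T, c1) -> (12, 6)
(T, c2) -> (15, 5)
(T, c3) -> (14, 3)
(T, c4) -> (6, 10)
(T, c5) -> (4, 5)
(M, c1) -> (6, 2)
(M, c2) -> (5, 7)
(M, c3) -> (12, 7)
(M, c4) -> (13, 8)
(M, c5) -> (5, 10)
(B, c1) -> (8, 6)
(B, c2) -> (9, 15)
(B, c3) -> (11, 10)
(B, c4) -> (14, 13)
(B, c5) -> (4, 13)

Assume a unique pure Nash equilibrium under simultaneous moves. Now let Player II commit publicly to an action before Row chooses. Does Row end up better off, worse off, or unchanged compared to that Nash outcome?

Work backward from Row's decision.
- c1: BR = T, leader payoff 6.
- c2: BR = T, leader payoff 5.
- c3: BR = T, leader payoff 3.
- c4: BR = B, leader payoff 13.
- c5: BR = M, leader payoff 10.
Among 6, 5, 3, 13, 10, the best is 13 at c4. Subgame-perfect outcome: (B, c4) with payoffs (14, 13).
Under simultaneous play:
Row's best replies: c1→T; c2→T; c3→T; c4→B; c5→M.
Player II's best replies: T→c4; M→c5; B→c2.
The unique mutual best reply is (M, c5), giving (5, 10).
Row earns 14 sequentially versus 5 at the Nash outcome: better off.

better off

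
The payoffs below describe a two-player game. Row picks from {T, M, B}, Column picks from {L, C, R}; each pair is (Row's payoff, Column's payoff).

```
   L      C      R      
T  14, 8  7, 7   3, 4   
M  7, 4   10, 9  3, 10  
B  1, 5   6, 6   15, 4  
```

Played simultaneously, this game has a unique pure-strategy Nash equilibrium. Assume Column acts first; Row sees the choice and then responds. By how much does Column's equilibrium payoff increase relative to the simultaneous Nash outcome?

Backward induction with Column moving first.
- L → Row plays T (best of 14, 7, 1); Column gets 8.
- C → Row plays M (best of 7, 10, 6); Column gets 9.
- R → Row plays B (best of 3, 3, 15); Column gets 4.
Among 8, 9, 4, the best is 9 at C. Subgame-perfect outcome: (M, C) with payoffs (10, 9).
For the simultaneous game, intersect best replies.
Row's best replies: L→T; C→M; R→B.
Column's best replies: T→L; M→R; B→C.
Only (T, L) has each player best-responding; Nash payoffs (14, 8).
Column's commitment gain: 9 − 8 = 1.

1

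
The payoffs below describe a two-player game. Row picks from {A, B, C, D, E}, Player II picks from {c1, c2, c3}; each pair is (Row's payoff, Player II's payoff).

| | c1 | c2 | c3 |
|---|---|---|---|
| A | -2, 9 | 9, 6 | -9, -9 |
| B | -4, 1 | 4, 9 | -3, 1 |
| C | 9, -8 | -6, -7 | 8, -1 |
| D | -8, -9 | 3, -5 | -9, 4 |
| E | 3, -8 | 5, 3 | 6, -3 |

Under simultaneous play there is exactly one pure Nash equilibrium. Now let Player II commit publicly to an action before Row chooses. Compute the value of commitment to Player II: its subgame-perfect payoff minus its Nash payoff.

7

Work backward from Row's decision.
- c1: BR = C, leader payoff -8.
- c2: BR = A, leader payoff 6.
- c3: BR = C, leader payoff -1.
Player II's induced payoffs are -8, 6, -1, so Player II commits to c2. Subgame-perfect outcome: (A, c2) with payoffs (9, 6).
Now find the simultaneous Nash equilibrium.
Row's best replies: c1→C; c2→A; c3→C.
Player II's best replies: A→c1; B→c2; C→c3; D→c3; E→c2.
Only (C, c3) has each player best-responding; Nash payoffs (8, -1).
Player II's commitment gain: 6 − -1 = 7.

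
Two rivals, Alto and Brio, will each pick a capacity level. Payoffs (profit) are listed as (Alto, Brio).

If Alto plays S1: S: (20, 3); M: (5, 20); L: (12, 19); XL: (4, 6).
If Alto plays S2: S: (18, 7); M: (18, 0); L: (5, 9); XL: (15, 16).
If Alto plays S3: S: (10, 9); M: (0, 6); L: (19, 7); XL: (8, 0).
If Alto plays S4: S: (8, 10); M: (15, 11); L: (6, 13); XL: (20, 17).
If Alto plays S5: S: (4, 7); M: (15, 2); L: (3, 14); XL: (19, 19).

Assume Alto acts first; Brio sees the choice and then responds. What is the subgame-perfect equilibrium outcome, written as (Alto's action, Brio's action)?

(S4, XL)

Backward induction with Alto moving first.
- S1 → Brio plays M (best of 3, 20, 19, 6); Alto gets 5.
- S2 → Brio plays XL (best of 7, 0, 9, 16); Alto gets 15.
- S3 → Brio plays S (best of 9, 6, 7, 0); Alto gets 10.
- S4 → Brio plays XL (best of 10, 11, 13, 17); Alto gets 20.
- S5 → Brio plays XL (best of 7, 2, 14, 19); Alto gets 19.
Among 5, 15, 10, 20, 19, the best is 20 at S4. Subgame-perfect outcome: (S4, XL) with payoffs (20, 17).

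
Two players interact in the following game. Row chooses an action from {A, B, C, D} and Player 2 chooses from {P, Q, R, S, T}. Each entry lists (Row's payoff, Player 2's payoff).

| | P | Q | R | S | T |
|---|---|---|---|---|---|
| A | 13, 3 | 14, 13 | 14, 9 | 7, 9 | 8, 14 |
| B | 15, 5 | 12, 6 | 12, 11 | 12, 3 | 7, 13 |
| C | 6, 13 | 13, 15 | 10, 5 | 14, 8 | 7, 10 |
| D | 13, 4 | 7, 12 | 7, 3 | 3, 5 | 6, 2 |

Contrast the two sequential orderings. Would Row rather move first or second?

first

If Row leads: Player 2's best replies are A→T, B→T, C→Q, D→Q; Row's induced payoffs 8, 7, 13, 7; outcome (C, Q), payoffs (13, 15).
If Player 2 leads: Row's best replies are P→B, Q→A, R→A, S→C, T→A; Player 2's induced payoffs 5, 13, 9, 8, 14; outcome (A, T), payoffs (8, 14).
Row gets 13 moving first and 8 moving second, so Row prefers to move first.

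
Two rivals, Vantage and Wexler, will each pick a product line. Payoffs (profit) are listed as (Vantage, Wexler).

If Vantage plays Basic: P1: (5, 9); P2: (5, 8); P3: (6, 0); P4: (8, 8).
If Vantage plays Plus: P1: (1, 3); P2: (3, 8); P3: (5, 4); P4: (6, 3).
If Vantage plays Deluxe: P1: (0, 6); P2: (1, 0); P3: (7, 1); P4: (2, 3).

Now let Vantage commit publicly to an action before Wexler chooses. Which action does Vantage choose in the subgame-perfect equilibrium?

Wexler best-responds to each possible Vantage move:
- Basic: Wexler compares 9, 8, 0, 8 and picks P1; Vantage would get 5.
- Plus: Wexler compares 3, 8, 4, 3 and picks P2; Vantage would get 3.
- Deluxe: Wexler compares 6, 0, 1, 3 and picks P1; Vantage would get 0.
Maximizing over 5, 3, 0, Vantage chooses Basic. Subgame-perfect outcome: (Basic, P1) with payoffs (5, 9).

Basic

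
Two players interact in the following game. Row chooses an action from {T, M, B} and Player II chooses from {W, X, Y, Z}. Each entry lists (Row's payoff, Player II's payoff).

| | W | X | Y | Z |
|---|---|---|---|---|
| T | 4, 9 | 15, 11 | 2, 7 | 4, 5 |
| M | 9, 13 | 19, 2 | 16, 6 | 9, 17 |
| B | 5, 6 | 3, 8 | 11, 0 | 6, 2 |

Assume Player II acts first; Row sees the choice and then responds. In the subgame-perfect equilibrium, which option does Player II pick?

Solve by backward induction (Player II leads).
- W: Row compares 4, 9, 5 and picks M; Player II would get 13.
- X: Row compares 15, 19, 3 and picks M; Player II would get 2.
- Y: Row compares 2, 16, 11 and picks M; Player II would get 6.
- Z: Row compares 4, 9, 6 and picks M; Player II would get 17.
Maximizing over 13, 2, 6, 17, Player II chooses Z. Subgame-perfect outcome: (M, Z) with payoffs (9, 17).

Z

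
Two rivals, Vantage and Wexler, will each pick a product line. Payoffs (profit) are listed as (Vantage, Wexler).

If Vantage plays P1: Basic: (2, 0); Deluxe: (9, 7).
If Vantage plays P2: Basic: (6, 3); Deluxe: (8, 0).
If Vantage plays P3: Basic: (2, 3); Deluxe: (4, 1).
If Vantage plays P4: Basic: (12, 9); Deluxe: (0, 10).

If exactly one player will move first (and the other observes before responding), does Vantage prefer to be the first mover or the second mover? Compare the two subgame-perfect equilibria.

If Vantage leads: Wexler's best replies are P1→Deluxe, P2→Basic, P3→Basic, P4→Deluxe; Vantage's induced payoffs 9, 6, 2, 0; outcome (P1, Deluxe), payoffs (9, 7).
If Wexler leads: Vantage's best replies are Basic→P4, Deluxe→P1; Wexler's induced payoffs 9, 7; outcome (P4, Basic), payoffs (12, 9).
Vantage gets 9 moving first and 12 moving second, so Vantage prefers to move second.

second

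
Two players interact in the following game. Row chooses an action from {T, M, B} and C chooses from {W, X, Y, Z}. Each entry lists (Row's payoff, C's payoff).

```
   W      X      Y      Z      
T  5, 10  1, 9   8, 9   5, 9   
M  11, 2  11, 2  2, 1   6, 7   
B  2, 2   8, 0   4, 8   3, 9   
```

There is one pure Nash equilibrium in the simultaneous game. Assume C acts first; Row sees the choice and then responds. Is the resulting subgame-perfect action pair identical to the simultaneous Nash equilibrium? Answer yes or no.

no

Solve by backward induction (C leads).
- W → Row plays M (best of 5, 11, 2); C gets 2.
- X → Row plays M (best of 1, 11, 8); C gets 2.
- Y → Row plays T (best of 8, 2, 4); C gets 9.
- Z → Row plays M (best of 5, 6, 3); C gets 7.
Among 2, 2, 9, 7, the best is 9 at Y. Subgame-perfect outcome: (T, Y) with payoffs (8, 9).
For the simultaneous game, intersect best replies.
Row's best replies: W→M; X→M; Y→T; Z→M.
C's best replies: T→W; M→Z; B→Z.
The unique mutual best reply is (M, Z), giving (6, 7).
Sequential outcome (T, Y) differs from the Nash profile (M, Z).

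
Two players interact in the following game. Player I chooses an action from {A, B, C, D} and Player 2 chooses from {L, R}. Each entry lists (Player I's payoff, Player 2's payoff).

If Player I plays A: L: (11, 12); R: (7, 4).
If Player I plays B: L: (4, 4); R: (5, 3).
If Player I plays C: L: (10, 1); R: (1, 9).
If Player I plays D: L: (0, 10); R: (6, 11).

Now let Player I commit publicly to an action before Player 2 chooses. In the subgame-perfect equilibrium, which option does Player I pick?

A

Work backward from Player 2's decision.
- A: BR = L, leader payoff 11.
- B: BR = L, leader payoff 4.
- C: BR = R, leader payoff 1.
- D: BR = R, leader payoff 6.
Player I's induced payoffs are 11, 4, 1, 6, so Player I commits to A. Subgame-perfect outcome: (A, L) with payoffs (11, 12).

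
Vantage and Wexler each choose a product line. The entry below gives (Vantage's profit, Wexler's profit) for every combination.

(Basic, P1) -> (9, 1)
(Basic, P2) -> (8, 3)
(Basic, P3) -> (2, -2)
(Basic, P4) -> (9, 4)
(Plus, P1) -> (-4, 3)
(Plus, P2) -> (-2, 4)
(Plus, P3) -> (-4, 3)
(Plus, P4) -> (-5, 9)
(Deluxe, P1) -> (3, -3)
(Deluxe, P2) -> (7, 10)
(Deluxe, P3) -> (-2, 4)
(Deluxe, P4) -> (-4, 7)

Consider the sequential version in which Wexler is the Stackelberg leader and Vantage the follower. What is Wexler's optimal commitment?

P4

Backward induction with Wexler moving first.
- P1 → Vantage plays Basic (best of 9, -4, 3); Wexler gets 1.
- P2 → Vantage plays Basic (best of 8, -2, 7); Wexler gets 3.
- P3 → Vantage plays Basic (best of 2, -4, -2); Wexler gets -2.
- P4 → Vantage plays Basic (best of 9, -5, -4); Wexler gets 4.
Wexler's induced payoffs are 1, 3, -2, 4, so Wexler commits to P4. Subgame-perfect outcome: (Basic, P4) with payoffs (9, 4).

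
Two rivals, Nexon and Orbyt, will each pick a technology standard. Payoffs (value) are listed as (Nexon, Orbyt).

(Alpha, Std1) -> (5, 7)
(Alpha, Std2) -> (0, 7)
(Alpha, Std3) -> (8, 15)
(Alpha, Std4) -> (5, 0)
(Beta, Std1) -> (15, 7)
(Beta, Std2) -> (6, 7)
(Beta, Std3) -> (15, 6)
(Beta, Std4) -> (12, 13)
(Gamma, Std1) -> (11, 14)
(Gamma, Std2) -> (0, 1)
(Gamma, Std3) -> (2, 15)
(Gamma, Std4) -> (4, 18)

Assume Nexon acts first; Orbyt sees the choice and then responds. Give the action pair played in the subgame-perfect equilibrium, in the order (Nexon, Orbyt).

(Beta, Std4)

Work backward from Orbyt's decision.
- Alpha: Orbyt compares 7, 7, 15, 0 and picks Std3; Nexon would get 8.
- Beta: Orbyt compares 7, 7, 6, 13 and picks Std4; Nexon would get 12.
- Gamma: Orbyt compares 14, 1, 15, 18 and picks Std4; Nexon would get 4.
Maximizing over 8, 12, 4, Nexon chooses Beta. Subgame-perfect outcome: (Beta, Std4) with payoffs (12, 13).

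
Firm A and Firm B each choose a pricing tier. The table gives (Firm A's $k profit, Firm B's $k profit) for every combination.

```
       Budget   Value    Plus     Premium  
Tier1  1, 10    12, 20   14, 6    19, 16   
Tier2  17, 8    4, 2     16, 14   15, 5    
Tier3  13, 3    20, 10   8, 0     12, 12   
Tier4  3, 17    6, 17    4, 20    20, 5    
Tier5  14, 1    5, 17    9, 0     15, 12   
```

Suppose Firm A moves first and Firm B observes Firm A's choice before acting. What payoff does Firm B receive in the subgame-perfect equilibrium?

Backward induction with Firm A moving first.
- Tier1 → Firm B plays Value (best of 10, 20, 6, 16); Firm A gets 12.
- Tier2 → Firm B plays Plus (best of 8, 2, 14, 5); Firm A gets 16.
- Tier3 → Firm B plays Premium (best of 3, 10, 0, 12); Firm A gets 12.
- Tier4 → Firm B plays Plus (best of 17, 17, 20, 5); Firm A gets 4.
- Tier5 → Firm B plays Value (best of 1, 17, 0, 12); Firm A gets 5.
Maximizing over 12, 16, 12, 4, 5, Firm A chooses Tier2. Subgame-perfect outcome: (Tier2, Plus) with payoffs (16, 14).

14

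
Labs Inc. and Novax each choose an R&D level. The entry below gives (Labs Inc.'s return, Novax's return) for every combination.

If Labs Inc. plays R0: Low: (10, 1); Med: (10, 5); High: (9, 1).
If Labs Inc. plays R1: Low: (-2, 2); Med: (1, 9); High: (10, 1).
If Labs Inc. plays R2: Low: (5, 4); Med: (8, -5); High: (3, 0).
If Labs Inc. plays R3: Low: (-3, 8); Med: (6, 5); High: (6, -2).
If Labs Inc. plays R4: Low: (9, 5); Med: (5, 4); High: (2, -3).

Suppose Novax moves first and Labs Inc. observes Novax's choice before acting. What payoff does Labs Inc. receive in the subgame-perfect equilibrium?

10

Backward induction with Novax moving first.
- Low → Labs Inc. plays R0 (best of 10, -2, 5, -3, 9); Novax gets 1.
- Med → Labs Inc. plays R0 (best of 10, 1, 8, 6, 5); Novax gets 5.
- High → Labs Inc. plays R1 (best of 9, 10, 3, 6, 2); Novax gets 1.
Maximizing over 1, 5, 1, Novax chooses Med. Subgame-perfect outcome: (R0, Med) with payoffs (10, 5).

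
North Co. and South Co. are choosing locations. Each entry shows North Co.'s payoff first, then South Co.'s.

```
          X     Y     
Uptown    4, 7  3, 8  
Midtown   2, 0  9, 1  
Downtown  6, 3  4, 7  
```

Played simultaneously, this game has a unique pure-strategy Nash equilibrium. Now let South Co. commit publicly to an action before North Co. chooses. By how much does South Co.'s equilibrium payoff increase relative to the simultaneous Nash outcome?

2

Backward induction with South Co. moving first.
- X: North Co. compares 4, 2, 6 and picks Downtown; South Co. would get 3.
- Y: North Co. compares 3, 9, 4 and picks Midtown; South Co. would get 1.
Among 3, 1, the best is 3 at X. Subgame-perfect outcome: (Downtown, X) with payoffs (6, 3).
Now find the simultaneous Nash equilibrium.
North Co.'s best replies: X→Downtown; Y→Midtown.
South Co.'s best replies: Uptown→Y; Midtown→Y; Downtown→Y.
The unique mutual best reply is (Midtown, Y), giving (9, 1).
South Co.'s commitment gain: 3 − 1 = 2.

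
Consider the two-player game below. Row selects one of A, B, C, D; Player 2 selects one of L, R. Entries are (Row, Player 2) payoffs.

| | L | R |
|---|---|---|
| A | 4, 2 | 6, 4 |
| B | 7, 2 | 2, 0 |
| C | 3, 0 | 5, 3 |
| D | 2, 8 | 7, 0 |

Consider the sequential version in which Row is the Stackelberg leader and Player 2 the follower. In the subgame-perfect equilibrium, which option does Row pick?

B

Solve by backward induction (Row leads).
- A → Player 2 plays R (best of 2, 4); Row gets 6.
- B → Player 2 plays L (best of 2, 0); Row gets 7.
- C → Player 2 plays R (best of 0, 3); Row gets 5.
- D → Player 2 plays L (best of 8, 0); Row gets 2.
Among 6, 7, 5, 2, the best is 7 at B. Subgame-perfect outcome: (B, L) with payoffs (7, 2).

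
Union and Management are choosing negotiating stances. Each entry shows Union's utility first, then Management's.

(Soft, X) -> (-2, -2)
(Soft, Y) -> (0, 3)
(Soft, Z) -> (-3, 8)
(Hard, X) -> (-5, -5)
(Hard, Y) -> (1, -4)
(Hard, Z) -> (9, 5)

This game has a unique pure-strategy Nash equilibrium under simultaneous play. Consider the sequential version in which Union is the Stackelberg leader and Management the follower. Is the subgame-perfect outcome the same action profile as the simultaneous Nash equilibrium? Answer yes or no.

Management best-responds to each possible Union move:
- Soft: BR = Z, leader payoff -3.
- Hard: BR = Z, leader payoff 9.
Maximizing over -3, 9, Union chooses Hard. Subgame-perfect outcome: (Hard, Z) with payoffs (9, 5).
Under simultaneous play:
Union's best replies: X→Soft; Y→Hard; Z→Hard.
Management's best replies: Soft→Z; Hard→Z.
Only (Hard, Z) has each player best-responding; Nash payoffs (9, 5).
Sequential outcome (Hard, Z) coincides with the Nash profile (Hard, Z).

yes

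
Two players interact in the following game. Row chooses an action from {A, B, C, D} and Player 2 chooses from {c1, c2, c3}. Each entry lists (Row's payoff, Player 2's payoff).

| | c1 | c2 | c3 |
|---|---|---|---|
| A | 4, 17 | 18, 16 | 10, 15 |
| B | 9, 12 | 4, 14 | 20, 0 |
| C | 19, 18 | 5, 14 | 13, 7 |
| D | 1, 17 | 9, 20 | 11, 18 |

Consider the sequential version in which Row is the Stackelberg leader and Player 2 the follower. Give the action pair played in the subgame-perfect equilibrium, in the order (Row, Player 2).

(C, c1)

Player 2 best-responds to each possible Row move:
- A → Player 2 plays c1 (best of 17, 16, 15); Row gets 4.
- B → Player 2 plays c2 (best of 12, 14, 0); Row gets 4.
- C → Player 2 plays c1 (best of 18, 14, 7); Row gets 19.
- D → Player 2 plays c2 (best of 17, 20, 18); Row gets 9.
Maximizing over 4, 4, 19, 9, Row chooses C. Subgame-perfect outcome: (C, c1) with payoffs (19, 18).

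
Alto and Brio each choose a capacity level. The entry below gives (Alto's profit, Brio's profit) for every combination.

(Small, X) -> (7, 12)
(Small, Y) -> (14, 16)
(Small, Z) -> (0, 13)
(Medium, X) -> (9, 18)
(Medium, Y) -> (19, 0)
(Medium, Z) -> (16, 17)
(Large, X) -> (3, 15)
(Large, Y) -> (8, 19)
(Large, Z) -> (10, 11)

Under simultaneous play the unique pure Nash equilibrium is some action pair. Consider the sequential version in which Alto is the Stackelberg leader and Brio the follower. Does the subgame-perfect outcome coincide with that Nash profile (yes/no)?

Solve by backward induction (Alto leads).
- Small → Brio plays Y (best of 12, 16, 13); Alto gets 14.
- Medium → Brio plays X (best of 18, 0, 17); Alto gets 9.
- Large → Brio plays Y (best of 15, 19, 11); Alto gets 8.
Among 14, 9, 8, the best is 14 at Small. Subgame-perfect outcome: (Small, Y) with payoffs (14, 16).
Under simultaneous play:
Alto's best replies: X→Medium; Y→Medium; Z→Medium.
Brio's best replies: Small→Y; Medium→X; Large→Y.
Only (Medium, X) has each player best-responding; Nash payoffs (9, 18).
Sequential outcome (Small, Y) differs from the Nash profile (Medium, X).

no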